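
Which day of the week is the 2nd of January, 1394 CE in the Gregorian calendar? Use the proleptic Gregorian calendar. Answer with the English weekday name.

Thursday

JDN 2230210 mod 7 = 3, and JDN 0 was a Monday, so this is a Thursday.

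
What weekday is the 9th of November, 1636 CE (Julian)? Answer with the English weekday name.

Wednesday

Equivalently 19 November 1636 Gregorian, JDN 2318920.
JDN 2318920 mod 7 = 2, and JDN 0 was a Monday, so this is a Wednesday.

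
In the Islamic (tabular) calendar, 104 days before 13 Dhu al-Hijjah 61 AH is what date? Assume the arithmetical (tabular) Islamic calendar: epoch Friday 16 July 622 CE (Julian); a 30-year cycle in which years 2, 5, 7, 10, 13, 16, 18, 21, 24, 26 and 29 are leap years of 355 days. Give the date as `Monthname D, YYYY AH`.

Counting 104 days back from JDN 1970039 reaches JDN 1969935, which is Sha'ban 27, 61 AH.

Sha'ban 27, 61 AH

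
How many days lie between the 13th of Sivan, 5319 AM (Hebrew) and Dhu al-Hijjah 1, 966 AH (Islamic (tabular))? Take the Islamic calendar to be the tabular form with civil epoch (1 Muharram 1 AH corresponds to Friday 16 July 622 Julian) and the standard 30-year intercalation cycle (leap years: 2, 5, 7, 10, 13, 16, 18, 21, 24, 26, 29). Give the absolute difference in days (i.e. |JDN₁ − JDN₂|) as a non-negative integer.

108

First date → JDN 2290621; second date → JDN 2290729.
The interval is |2290621 − 2290729| = 108 days.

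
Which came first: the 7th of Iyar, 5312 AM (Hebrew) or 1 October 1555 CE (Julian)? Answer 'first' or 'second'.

Converting both to JDN: 2288047 vs 2289295; the smaller is the first.

first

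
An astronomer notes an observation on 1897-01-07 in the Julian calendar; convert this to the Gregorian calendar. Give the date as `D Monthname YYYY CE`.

19 January 1897 CE

For dates in this range the Gregorian date is 12 days ahead of the Julian.
7 January 1897 Julian + 12 days → 19 January 1897 Gregorian.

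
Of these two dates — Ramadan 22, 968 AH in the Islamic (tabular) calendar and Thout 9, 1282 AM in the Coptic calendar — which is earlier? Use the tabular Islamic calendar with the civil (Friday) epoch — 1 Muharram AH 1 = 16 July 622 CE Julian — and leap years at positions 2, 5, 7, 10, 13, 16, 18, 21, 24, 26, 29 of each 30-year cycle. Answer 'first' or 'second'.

first

First date → JDN 2291370; second date → JDN 2292923.
JDN 2291370 < JDN 2292923, so the first date is earlier.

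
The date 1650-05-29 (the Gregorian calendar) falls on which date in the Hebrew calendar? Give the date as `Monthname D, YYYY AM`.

Julian Day Number of the source date = 2323859.
Converting JDN 2323859 to the Hebrew calendar gives 28 Iyar 5410 AM.

Iyar 28, 5410 AM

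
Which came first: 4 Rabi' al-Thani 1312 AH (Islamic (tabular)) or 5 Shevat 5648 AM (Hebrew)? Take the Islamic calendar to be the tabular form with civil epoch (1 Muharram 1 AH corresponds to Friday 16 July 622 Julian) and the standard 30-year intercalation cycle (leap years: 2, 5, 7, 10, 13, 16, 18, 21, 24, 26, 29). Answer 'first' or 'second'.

The two dates have Julian Day Numbers 2413107 and 2410655 respectively.
Since 2410655 < 2413107, the second date comes first.

second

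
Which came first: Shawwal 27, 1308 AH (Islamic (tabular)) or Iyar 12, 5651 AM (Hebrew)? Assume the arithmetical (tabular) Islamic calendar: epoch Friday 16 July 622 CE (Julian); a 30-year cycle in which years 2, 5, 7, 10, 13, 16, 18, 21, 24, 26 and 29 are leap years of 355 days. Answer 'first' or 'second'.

First date → JDN 2411889; second date → JDN 2411873.
JDN 2411873 < JDN 2411889, so the second date is earlier.

second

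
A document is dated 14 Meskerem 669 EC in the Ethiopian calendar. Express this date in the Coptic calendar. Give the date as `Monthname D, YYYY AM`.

Thout 14, 393 AM

The source date corresponds to 14 September 676 in the proleptic Gregorian calendar (JDN 1968221).
That day falls on 14 Thout 393 AM in the Coptic calendar.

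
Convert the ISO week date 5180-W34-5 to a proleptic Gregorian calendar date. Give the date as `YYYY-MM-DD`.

ISO week 1 of 5180 is the week containing the first Thursday of 5180.
Week 34, day 5 (Friday) lands on 5180-08-22.

5180-08-22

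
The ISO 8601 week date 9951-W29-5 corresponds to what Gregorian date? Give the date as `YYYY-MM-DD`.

9951-07-20

ISO week 1 of 9951 is the week containing the first Thursday of 9951.
Week 29, day 5 (Friday) lands on 9951-07-20.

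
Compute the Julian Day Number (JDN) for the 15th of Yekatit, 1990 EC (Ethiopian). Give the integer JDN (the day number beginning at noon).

2450867

In the Gregorian calendar the same day is 22 February 1998.
JDN 2400001 is 17 November 1858 CE (Gregorian), MJD 0; the target day is +50866 days from there, so JDN = 2450867.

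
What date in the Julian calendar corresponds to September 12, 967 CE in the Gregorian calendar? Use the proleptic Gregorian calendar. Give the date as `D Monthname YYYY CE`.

For dates in this range the Gregorian date is 5 days ahead of the Julian.
12 September 967 Gregorian − 5 days → 7 September 967 Julian.

7 September 967 CE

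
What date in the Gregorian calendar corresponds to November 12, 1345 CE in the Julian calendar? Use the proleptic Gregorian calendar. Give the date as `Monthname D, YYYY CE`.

At this point the Julian calendar is 8 days behind the Gregorian.
12 November 1345 Julian + 8 days → 20 November 1345 Gregorian.

November 20, 1345 CE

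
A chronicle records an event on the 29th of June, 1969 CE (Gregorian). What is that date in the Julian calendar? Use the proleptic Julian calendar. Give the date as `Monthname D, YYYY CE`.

At this point the Julian calendar is 13 days behind the Gregorian.
29 June 1969 Gregorian − 13 days → 16 June 1969 Julian.

June 16, 1969 CE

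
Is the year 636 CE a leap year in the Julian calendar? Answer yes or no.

yes

636 mod 4 = 0, so it is a leap year in the Julian calendar.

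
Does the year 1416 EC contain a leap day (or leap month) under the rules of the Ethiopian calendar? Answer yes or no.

no

1416 mod 4 = 0; in the Ethiopian calendar a year is leap when year mod 4 = 3, so it is a common year.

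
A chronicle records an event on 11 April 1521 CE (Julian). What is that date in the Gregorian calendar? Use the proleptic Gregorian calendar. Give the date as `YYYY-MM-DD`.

The Julian–Gregorian offset here is 10 days (Julian trailing).
11 April 1521 Julian + 10 days → 21 April 1521 Gregorian.

1521-04-21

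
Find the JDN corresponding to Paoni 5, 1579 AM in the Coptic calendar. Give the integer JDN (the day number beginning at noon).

2401668

Equivalently 11 June 1863 (Gregorian).
JDN 2451545 is 1 January 2000 CE (Gregorian); the target day is −49877 days from there, so JDN = 2401668.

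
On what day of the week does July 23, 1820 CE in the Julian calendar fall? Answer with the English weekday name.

Friday

In the Gregorian calendar this is 4 August 1820 (JDN 2386017).
2386017 ≡ 4 (mod 7); counting from Monday = 0 gives Friday.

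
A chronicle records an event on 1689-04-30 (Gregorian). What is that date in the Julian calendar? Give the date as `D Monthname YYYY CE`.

At this point the Julian calendar is 10 days behind the Gregorian.
30 April 1689 Gregorian − 10 days → 20 April 1689 Julian.

20 April 1689 CE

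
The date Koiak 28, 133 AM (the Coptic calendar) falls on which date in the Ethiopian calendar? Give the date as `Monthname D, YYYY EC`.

Both dates share Julian Day Number 1873360; in the Ethiopian calendar that is 28 Tahsas 409 EC.

Tahsas 28, 409 EC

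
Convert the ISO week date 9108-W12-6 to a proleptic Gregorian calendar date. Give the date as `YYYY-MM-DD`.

ISO week 1 of 9108 is the week containing the first Thursday of 9108.
Week 12, day 6 (Saturday) lands on 9108-03-21.

9108-03-21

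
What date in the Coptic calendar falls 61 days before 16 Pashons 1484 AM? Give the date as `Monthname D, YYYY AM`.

Paremhat 15, 1484 AM

Counting 61 days back from JDN 2366951 reaches JDN 2366890, which is Paremhat 15, 1484 AM.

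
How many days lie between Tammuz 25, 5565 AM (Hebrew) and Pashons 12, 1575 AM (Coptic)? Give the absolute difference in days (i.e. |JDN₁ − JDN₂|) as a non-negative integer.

19659

First date → JDN 2380525; second date → JDN 2400184.
The interval is |2380525 − 2400184| = 19659 days.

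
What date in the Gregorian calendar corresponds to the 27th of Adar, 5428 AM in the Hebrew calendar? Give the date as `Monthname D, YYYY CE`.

March 10, 1668 CE

Julian Day Number of the source date = 2330354.
Converting JDN 2330354 to the Gregorian calendar gives 10 March 1668 CE.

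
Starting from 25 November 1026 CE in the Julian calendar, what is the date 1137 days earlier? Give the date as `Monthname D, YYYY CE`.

October 15, 1023 CE

Counting 1137 days back from JDN 2096133 reaches JDN 2094996, which is October 15, 1023 CE.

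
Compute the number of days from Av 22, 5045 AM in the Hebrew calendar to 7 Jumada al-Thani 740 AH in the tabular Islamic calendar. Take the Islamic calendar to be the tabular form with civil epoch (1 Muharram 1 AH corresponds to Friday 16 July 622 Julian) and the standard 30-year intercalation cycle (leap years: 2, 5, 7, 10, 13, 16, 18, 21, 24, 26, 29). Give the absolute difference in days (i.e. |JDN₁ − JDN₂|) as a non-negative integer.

First date → JDN 2190610; second date → JDN 2210471.
The interval is |2190610 − 2210471| = 19861 days.

19861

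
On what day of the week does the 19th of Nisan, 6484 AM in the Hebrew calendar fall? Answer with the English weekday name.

Saturday

Equivalently 5 April 2724 Gregorian, JDN 2716075.
2716075 ≡ 5 (mod 7); counting from Monday = 0 gives Saturday.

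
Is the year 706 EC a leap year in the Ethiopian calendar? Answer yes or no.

706 mod 4 = 2; in the Ethiopian calendar a year is leap when year mod 4 = 3, so it is a common year.

no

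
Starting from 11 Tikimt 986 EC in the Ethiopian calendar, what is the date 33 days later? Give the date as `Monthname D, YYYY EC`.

Hidar 14, 986 EC

JDN of 11 Tikimt 986 EC = 2084032.
2084032 + 33 = 2084065.
JDN 2084065 in the Ethiopian calendar is Hidar 14, 986 EC.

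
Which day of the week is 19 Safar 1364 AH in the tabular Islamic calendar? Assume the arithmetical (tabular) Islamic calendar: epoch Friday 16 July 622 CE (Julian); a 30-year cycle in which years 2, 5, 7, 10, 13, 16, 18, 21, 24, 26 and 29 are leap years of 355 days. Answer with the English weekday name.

Saturday

This is JDN 2431490 (3 February 1945 Gregorian).
JDN 2431490 mod 7 = 5, and JDN 0 was a Monday, so this is a Saturday.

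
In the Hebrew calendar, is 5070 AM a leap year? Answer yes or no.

Hebrew year 5070 is year 16 of its 19-year Metonic cycle; leap years are at positions 3, 6, 8, 11, 14, 17, 19, so it is a common year (12 months).

no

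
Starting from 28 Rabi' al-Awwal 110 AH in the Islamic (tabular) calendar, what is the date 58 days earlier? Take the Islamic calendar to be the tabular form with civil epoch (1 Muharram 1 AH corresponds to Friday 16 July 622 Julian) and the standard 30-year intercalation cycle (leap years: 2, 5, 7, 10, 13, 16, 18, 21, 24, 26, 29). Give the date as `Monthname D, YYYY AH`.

Counting 58 days back from JDN 1987152 reaches JDN 1987094, which is Muharram 29, 110 AH.

Muharram 29, 110 AH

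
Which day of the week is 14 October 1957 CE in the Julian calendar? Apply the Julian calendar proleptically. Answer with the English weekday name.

In the Gregorian calendar this is 27 October 1957 (JDN 2436139).
2436139 ≡ 6 (mod 7); counting from Monday = 0 gives Sunday.

Sunday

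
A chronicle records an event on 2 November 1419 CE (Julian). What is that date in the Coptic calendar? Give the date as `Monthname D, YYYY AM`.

The source date corresponds to 11 November 1419 in the proleptic Gregorian calendar (JDN 2239653).
That day falls on 5 Hathor 1136 AM in the Coptic calendar.

Hathor 5, 1136 AM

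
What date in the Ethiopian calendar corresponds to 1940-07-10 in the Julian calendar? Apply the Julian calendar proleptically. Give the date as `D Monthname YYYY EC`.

16 Hamle 1932 EC

Julian Day Number of the source date = 2429834.
Converting JDN 2429834 to the Ethiopian calendar gives 16 Hamle 1932 EC.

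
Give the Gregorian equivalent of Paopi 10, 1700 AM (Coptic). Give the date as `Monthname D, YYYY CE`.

Both dates share Julian Day Number 2445629; in the Gregorian calendar that is 21 October 1983 CE.

October 21, 1983 CE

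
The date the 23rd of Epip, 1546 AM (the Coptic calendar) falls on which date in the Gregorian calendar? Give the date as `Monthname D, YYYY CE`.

July 29, 1830 CE

Both dates share Julian Day Number 2389663; in the Gregorian calendar that is 29 July 1830 CE.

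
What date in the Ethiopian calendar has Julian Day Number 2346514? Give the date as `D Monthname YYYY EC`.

JDN 2346514 is 8 June 1712 in the Gregorian calendar.
In the Ethiopian calendar that day is 3 Sene 1704 EC.

3 Sene 1704 EC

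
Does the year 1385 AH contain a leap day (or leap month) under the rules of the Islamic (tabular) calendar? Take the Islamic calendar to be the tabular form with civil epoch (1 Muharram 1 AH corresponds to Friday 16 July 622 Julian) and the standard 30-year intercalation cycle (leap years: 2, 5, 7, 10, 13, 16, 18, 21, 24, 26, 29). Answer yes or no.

yes

Year 1385 AH is year 5 of its 30-year cycle; leap positions are 2, 5, 7, 10, 13, 16, 18, 21, 24, 26, 29, so it is a leap year (355 days).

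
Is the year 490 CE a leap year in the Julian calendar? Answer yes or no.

no

490 mod 4 = 2, so it is a common year in the Julian calendar.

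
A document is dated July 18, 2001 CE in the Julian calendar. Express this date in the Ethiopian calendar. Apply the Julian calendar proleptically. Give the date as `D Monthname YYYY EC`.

24 Hamle 1993 EC

Both dates share Julian Day Number 2452122; in the Ethiopian calendar that is 24 Hamle 1993 EC.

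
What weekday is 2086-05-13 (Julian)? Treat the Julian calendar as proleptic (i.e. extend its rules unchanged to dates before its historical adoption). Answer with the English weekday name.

In the Gregorian calendar this is 26 May 2086 (JDN 2483102).
JDN 2483102 mod 7 = 6, and JDN 0 was a Monday, so this is a Sunday.

Sunday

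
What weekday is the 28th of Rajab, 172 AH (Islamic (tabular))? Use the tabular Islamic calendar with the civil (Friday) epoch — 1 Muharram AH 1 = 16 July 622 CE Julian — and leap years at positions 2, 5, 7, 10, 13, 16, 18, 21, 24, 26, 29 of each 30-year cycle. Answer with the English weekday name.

Equivalently 5 January 789 Gregorian, JDN 2009241.
Since JDN mod 7 = 3 (0 = Monday), the day is Thursday.

Thursday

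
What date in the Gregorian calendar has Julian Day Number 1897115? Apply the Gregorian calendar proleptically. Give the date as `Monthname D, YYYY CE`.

January 8, 482 CE

Counting from JDN 2299161 = 15 Oct 1582 gives an offset of -402046 days.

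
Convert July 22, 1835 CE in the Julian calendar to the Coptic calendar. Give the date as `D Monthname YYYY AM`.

The source date corresponds to 3 August 1835 in the Gregorian calendar (JDN 2391494).
That day falls on 28 Epip 1551 AM in the Coptic calendar.

28 Epip 1551 AM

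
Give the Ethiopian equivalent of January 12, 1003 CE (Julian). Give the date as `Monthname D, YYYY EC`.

Both dates share Julian Day Number 2087415; in the Ethiopian calendar that is 17 Tir 995 EC.

Tir 17, 995 EC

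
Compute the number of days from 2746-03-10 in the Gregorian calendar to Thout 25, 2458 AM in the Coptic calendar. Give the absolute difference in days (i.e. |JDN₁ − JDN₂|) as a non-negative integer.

1611

JDN of the first date = 2724084.
JDN of the second date = 2722473.
|2722473 − 2724084| = 1611.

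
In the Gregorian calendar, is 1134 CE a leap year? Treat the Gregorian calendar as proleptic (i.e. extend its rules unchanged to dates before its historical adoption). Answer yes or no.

no

1134 is not divisible by 4, so it is a common year.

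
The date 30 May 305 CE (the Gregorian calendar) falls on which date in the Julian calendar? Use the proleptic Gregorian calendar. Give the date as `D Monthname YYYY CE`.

For dates in this range the Gregorian date is 1 day ahead of the Julian.
30 May 305 Gregorian − 1 day → 29 May 305 Julian.

29 May 305 CE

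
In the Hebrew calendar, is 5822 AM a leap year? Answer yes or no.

Hebrew year 5822 is year 8 of its 19-year Metonic cycle; leap years are at positions 3, 6, 8, 11, 14, 17, 19, so it is a leap year (13 months).

yes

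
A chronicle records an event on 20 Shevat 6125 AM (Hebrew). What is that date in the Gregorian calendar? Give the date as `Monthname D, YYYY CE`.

Julian Day Number of the source date = 2584902.
Converting JDN 2584902 to the Gregorian calendar gives 13 February 2365 CE.

February 13, 2365 CE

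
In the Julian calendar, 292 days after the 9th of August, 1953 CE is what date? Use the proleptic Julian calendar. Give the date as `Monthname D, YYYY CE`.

The starting date is JDN 2434612; 2434612 + 292 = 2434904.
JDN 2434904 corresponds to May 28, 1954 CE.

May 28, 1954 CE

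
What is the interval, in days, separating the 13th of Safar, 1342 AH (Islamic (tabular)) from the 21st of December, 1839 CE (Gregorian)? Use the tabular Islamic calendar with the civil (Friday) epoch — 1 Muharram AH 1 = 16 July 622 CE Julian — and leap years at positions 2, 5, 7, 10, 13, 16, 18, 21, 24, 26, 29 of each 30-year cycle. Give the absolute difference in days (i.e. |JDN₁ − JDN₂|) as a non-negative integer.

First date → JDN 2423688; second date → JDN 2393095.
The interval is |2423688 − 2393095| = 30593 days.

30593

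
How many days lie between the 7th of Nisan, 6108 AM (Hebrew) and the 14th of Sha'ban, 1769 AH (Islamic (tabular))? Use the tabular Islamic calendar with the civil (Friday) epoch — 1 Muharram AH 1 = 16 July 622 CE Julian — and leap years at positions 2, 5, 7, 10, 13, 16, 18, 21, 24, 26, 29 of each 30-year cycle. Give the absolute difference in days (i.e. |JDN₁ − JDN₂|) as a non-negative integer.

3566

First date → JDN 2578746; second date → JDN 2575180.
The interval is |2578746 − 2575180| = 3566 days.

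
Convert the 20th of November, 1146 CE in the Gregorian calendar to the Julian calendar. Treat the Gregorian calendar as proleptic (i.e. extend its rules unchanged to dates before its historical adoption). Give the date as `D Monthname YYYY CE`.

The Julian–Gregorian offset here is 7 days (Julian trailing).
20 November 1146 Gregorian − 7 days → 13 November 1146 Julian.

13 November 1146 CE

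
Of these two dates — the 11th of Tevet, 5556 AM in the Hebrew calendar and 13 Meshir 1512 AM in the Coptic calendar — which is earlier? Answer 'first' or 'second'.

first

The two dates have Julian Day Numbers 2377027 and 2377085 respectively.
Since 2377027 < 2377085, the first date comes first.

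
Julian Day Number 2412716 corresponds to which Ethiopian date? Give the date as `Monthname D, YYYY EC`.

The Gregorian equivalent of JDN 2412716 is 9 September 1893.
In the Ethiopian calendar that day is Pagume 5, 1885 EC.

Pagume 5, 1885 EC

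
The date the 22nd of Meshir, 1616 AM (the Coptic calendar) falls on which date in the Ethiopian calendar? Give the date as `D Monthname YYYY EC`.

22 Yekatit 1892 EC

Julian Day Number of the source date = 2415080.
Converting JDN 2415080 to the Ethiopian calendar gives 22 Yekatit 1892 EC.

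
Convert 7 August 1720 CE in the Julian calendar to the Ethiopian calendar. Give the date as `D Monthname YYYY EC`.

14 Nehase 1712 EC

Both dates share Julian Day Number 2349507; in the Ethiopian calendar that is 14 Nehase 1712 EC.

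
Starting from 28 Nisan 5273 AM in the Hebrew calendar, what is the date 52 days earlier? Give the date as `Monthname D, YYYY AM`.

JDN of 28 Nisan 5273 AM = 2273775.
2273775 − 52 = 2273723.
JDN 2273723 in the Hebrew calendar is Adar 5, 5273 AM.

Adar 5, 5273 AM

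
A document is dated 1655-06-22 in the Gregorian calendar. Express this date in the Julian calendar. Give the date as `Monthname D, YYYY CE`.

For dates in this range the Gregorian date is 10 days ahead of the Julian.
22 June 1655 Gregorian − 10 days → 12 June 1655 Julian.

June 12, 1655 CE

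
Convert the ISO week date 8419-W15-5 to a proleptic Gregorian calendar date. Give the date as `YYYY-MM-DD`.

8419-04-12

ISO week 1 of 8419 is the week containing the first Thursday of 8419.
Week 15, day 5 (Friday) lands on 8419-04-12.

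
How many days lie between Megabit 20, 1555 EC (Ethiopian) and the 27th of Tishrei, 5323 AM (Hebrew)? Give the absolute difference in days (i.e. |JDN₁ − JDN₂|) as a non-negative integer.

First date → JDN 2292018; second date → JDN 2291847.
The interval is |2292018 − 2291847| = 171 days.

171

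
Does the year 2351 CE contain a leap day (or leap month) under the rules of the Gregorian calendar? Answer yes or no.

no

2351 is not divisible by 4, so it is a common year.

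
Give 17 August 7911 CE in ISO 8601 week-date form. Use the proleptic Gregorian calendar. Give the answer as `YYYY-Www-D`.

7911-W33-4

The weekday is Thursday (ISO weekday 4).
That Thursday belongs to ISO week 33 of ISO year 7911.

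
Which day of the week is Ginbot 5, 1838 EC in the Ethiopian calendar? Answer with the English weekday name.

Tuesday

This is JDN 2395429 (12 May 1846 Gregorian).
JDN 2395429 mod 7 = 1, and JDN 0 was a Monday, so this is a Tuesday.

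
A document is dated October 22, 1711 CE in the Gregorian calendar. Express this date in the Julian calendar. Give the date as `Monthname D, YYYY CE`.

October 11, 1711 CE

For dates in this range the Gregorian date is 11 days ahead of the Julian.
22 October 1711 Gregorian − 11 days → 11 October 1711 Julian.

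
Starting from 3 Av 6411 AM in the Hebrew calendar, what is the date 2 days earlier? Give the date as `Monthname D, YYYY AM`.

Counting 2 days back from JDN 2689540 reaches JDN 2689538, which is Av 1, 6411 AM.

Av 1, 6411 AM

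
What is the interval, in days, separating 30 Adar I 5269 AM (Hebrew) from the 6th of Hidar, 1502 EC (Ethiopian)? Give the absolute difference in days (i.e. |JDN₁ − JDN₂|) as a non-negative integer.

255

JDN of the first date = 2272271.
JDN of the second date = 2272526.
|2272526 − 2272271| = 255.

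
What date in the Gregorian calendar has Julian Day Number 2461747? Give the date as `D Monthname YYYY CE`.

7 December 2027 CE

Counting from JDN 2299161 = 15 Oct 1582 gives an offset of 162586 days.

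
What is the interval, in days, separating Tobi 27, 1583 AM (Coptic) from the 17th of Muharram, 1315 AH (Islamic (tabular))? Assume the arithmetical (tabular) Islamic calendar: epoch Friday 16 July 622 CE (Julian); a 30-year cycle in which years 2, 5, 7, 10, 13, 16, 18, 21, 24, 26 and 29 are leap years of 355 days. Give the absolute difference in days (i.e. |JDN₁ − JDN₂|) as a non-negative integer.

11093

JDN of the first date = 2403001.
JDN of the second date = 2414094.
|2414094 − 2403001| = 11093.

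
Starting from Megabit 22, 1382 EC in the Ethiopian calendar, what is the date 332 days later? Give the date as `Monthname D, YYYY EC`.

The starting date is JDN 2228832; 2228832 + 332 = 2229164.
JDN 2229164 corresponds to Yekatit 19, 1383 EC.

Yekatit 19, 1383 EC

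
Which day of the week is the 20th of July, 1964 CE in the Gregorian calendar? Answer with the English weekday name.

Since JDN mod 7 = 0 (0 = Monday), the day is Monday.

Monday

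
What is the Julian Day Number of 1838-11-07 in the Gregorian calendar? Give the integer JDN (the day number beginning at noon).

JDN 2299161 is 15 October 1582 CE (Gregorian); the target day is +93525 days from there, so JDN = 2392686.

2392686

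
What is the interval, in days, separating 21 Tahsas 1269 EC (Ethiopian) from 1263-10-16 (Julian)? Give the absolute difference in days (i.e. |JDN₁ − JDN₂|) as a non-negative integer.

4811

JDN of the first date = 2187468.
JDN of the second date = 2182657.
|2182657 − 2187468| = 4811.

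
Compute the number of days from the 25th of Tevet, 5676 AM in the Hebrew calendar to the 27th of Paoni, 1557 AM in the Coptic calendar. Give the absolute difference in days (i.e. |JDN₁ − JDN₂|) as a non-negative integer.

JDN of the first date = 2420864.
JDN of the second date = 2393655.
|2393655 − 2420864| = 27209.

27209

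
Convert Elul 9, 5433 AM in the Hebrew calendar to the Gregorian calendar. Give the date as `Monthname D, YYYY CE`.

Julian Day Number of the source date = 2332344.
Converting JDN 2332344 to the Gregorian calendar gives 21 August 1673 CE.

August 21, 1673 CE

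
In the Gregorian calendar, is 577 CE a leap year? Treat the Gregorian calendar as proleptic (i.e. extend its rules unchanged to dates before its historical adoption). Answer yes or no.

577 is not divisible by 4, so it is a common year.

no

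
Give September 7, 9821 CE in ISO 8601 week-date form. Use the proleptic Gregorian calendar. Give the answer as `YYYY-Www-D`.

The weekday is Friday (ISO weekday 5).
That Friday belongs to ISO week 36 of ISO year 9821.

9821-W36-5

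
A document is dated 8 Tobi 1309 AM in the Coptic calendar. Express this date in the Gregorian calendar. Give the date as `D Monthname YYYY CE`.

Both dates share Julian Day Number 2302904; in the Gregorian calendar that is 13 January 1593 CE.

13 January 1593 CE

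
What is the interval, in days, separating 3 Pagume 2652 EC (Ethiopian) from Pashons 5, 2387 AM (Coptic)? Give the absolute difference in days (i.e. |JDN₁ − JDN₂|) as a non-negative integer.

3899

JDN of the first date = 2692861.
JDN of the second date = 2696760.
|2696760 − 2692861| = 3899.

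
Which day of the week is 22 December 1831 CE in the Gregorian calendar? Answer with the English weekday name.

Thursday

JDN 2390174 mod 7 = 3, and JDN 0 was a Monday, so this is a Thursday.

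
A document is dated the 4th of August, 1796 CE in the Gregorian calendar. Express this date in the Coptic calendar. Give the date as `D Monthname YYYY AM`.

30 Epip 1512 AM

Both dates share Julian Day Number 2377252; in the Coptic calendar that is 30 Epip 1512 AM.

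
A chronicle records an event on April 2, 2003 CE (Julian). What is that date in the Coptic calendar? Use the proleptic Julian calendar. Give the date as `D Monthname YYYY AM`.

7 Parmouti 1719 AM

Julian Day Number of the source date = 2452745.
Converting JDN 2452745 to the Coptic calendar gives 7 Parmouti 1719 AM.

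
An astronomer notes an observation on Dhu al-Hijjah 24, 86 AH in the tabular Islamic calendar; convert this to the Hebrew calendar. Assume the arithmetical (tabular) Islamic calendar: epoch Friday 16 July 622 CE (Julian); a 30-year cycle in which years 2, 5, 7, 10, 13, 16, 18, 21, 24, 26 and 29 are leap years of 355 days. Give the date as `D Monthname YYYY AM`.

25 Kislev 4466 AM

The source date corresponds to 20 December 705 in the proleptic Gregorian calendar (JDN 1978909).
That day falls on 25 Kislev 4466 AM in the Hebrew calendar.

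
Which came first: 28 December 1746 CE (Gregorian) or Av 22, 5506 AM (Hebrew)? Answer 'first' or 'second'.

The two dates have Julian Day Numbers 2359135 and 2358993 respectively.
Since 2358993 < 2359135, the second date comes first.

second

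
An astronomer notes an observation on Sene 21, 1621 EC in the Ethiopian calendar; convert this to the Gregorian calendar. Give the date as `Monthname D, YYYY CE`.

Julian Day Number of the source date = 2316216.
Converting JDN 2316216 to the Gregorian calendar gives 25 June 1629 CE.

June 25, 1629 CE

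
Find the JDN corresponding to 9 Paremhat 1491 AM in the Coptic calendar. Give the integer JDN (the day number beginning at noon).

In the Gregorian calendar the same day is 16 March 1775.
JDN 2400001 is 17 November 1858 CE (Gregorian), MJD 0; the target day is −30561 days from there, so JDN = 2369440.

2369440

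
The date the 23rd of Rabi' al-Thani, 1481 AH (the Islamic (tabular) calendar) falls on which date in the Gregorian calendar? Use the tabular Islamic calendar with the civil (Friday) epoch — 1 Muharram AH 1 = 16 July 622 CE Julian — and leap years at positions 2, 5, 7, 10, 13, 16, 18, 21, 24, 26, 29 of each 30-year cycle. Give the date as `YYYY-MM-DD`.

2058-10-12

Both dates share Julian Day Number 2473014; in the Gregorian calendar that is 12 October 2058 CE.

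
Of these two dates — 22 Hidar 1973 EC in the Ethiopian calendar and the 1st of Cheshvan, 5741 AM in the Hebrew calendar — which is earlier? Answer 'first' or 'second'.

First date → JDN 2444575; second date → JDN 2444524.
JDN 2444524 < JDN 2444575, so the second date is earlier.

second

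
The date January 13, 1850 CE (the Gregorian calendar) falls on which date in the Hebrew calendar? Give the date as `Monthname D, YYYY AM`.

Julian Day Number of the source date = 2396771.
Converting JDN 2396771 to the Hebrew calendar gives 29 Tevet 5610 AM.

Tevet 29, 5610 AM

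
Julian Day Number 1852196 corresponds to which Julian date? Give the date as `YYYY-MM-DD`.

0359-01-14

The proleptic Gregorian equivalent of JDN 1852196 is 15 January 359.
In the Julian calendar that day is 0359-01-14.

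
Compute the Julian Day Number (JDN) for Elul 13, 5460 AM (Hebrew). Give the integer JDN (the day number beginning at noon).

Equivalently 28 August 1700 (Gregorian).
JDN 2400001 is 17 November 1858 CE (Gregorian), MJD 0; the target day is −57789 days from there, so JDN = 2342212.

2342212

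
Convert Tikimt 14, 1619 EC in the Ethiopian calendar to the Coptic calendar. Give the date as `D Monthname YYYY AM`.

Julian Day Number of the source date = 2315238.
Converting JDN 2315238 to the Coptic calendar gives 14 Paopi 1343 AM.

14 Paopi 1343 AM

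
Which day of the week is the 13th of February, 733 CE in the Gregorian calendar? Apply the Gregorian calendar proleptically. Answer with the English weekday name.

Monday

Since JDN mod 7 = 0 (0 = Monday), the day is Monday.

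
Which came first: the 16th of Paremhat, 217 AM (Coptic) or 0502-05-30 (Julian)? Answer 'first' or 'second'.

The two dates have Julian Day Numbers 1904119 and 1904563 respectively.
Since 1904119 < 1904563, the first date comes first.

first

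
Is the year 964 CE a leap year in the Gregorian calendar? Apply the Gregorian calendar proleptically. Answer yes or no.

964 is divisible by 4 and not by 100, so it is a leap year.

yes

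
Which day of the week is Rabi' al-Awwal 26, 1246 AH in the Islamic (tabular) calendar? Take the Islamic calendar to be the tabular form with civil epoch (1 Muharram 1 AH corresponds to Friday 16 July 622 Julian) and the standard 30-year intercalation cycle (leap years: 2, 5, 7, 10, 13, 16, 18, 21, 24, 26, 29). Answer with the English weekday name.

In the Gregorian calendar this is 14 September 1830 (JDN 2389710).
Since JDN mod 7 = 1 (0 = Monday), the day is Tuesday.

Tuesday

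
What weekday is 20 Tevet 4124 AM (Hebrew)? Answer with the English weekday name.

This is JDN 1854019 (12 January 364 Gregorian).
1854019 ≡ 6 (mod 7); counting from Monday = 0 gives Sunday.

Sunday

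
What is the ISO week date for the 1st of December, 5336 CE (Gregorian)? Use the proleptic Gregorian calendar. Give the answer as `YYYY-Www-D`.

5336-W48-6

The weekday is Saturday (ISO weekday 6).
That Saturday belongs to ISO week 48 of ISO year 5336.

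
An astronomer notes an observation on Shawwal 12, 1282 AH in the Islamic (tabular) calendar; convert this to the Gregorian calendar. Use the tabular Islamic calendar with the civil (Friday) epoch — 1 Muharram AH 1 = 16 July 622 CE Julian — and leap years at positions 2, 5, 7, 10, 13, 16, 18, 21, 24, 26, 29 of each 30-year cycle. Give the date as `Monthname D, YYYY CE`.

February 28, 1866 CE

Both dates share Julian Day Number 2402661; in the Gregorian calendar that is 28 February 1866 CE.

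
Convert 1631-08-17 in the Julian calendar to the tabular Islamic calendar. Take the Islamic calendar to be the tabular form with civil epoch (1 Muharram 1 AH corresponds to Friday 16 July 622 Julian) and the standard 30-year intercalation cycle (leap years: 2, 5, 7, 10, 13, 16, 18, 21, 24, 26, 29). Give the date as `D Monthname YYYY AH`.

29 Muharram 1041 AH

Julian Day Number of the source date = 2317009.
Converting JDN 2317009 to the tabular Islamic calendar gives 29 Muharram 1041 AH.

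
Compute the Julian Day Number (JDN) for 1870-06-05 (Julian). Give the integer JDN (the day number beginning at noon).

Equivalently 17 June 1870 (Gregorian).
JDN 2299161 is 15 October 1582 CE (Gregorian); the target day is +105070 days from there, so JDN = 2404231.

2404231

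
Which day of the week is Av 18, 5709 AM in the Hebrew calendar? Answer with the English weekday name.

This is JDN 2433142 (13 August 1949 Gregorian).
JDN 2433142 mod 7 = 5, and JDN 0 was a Monday, so this is a Saturday.

Saturday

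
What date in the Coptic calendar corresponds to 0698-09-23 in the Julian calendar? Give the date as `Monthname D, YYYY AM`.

Thout 26, 415 AM

Both dates share Julian Day Number 1976268; in the Coptic calendar that is 26 Thout 415 AM.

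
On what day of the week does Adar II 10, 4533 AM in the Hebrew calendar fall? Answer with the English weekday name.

Wednesday

In the proleptic Gregorian calendar this is 14 March 773 (JDN 2003465).
2003465 ≡ 2 (mod 7); counting from Monday = 0 gives Wednesday.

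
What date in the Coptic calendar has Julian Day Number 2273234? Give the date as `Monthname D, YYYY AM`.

Paopi 13, 1228 AM

JDN 2273234 is 21 October 1511 in the proleptic Gregorian calendar.
In the Coptic calendar that day is Paopi 13, 1228 AM.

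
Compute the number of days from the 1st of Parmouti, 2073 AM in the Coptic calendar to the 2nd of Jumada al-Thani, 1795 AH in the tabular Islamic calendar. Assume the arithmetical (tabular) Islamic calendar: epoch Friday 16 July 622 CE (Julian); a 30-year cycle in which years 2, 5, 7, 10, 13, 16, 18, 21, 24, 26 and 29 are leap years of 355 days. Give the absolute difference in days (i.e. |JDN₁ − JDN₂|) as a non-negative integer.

2285

JDN of the first date = 2582038.
JDN of the second date = 2584323.
|2584323 − 2582038| = 2285.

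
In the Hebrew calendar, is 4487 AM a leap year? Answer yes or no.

yes

Hebrew year 4487 is year 3 of its 19-year Metonic cycle; leap years are at positions 3, 6, 8, 11, 14, 17, 19, so it is a leap year (13 months).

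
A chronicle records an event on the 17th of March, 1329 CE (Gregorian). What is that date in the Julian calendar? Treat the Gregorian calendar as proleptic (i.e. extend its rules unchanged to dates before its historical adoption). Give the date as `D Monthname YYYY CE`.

The Julian–Gregorian offset here is 8 days (Julian trailing).
17 March 1329 Gregorian − 8 days → 9 March 1329 Julian.

9 March 1329 CE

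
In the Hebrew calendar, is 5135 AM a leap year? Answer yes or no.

Hebrew year 5135 is year 5 of its 19-year Metonic cycle; leap years are at positions 3, 6, 8, 11, 14, 17, 19, so it is a common year (12 months).

no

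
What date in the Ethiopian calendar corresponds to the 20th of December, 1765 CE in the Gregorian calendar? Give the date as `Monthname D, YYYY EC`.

Tahsas 13, 1758 EC

Both dates share Julian Day Number 2366067; in the Ethiopian calendar that is 13 Tahsas 1758 EC.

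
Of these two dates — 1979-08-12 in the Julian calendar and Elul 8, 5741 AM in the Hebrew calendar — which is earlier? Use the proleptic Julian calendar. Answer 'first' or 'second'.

The two dates have Julian Day Numbers 2444111 and 2444855 respectively.
Since 2444111 < 2444855, the first date comes first.

first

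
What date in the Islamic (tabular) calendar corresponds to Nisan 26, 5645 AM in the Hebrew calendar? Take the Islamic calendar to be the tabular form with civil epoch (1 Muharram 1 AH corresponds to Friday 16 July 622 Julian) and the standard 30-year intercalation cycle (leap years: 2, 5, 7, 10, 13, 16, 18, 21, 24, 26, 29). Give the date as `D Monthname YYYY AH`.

The source date corresponds to 11 April 1885 in the Gregorian calendar (JDN 2409643).
That day falls on 25 Jumada al-Thani 1302 AH in the tabular Islamic calendar.

25 Jumada al-Thani 1302 AH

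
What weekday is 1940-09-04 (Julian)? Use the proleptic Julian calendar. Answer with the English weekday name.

Equivalently 17 September 1940 Gregorian, JDN 2429890.
Since JDN mod 7 = 1 (0 = Monday), the day is Tuesday.

Tuesday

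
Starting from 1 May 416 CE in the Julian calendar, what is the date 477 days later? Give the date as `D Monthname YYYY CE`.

21 August 417 CE

Counting 477 days forward from JDN 1873123 reaches JDN 1873600, which is 21 August 417 CE.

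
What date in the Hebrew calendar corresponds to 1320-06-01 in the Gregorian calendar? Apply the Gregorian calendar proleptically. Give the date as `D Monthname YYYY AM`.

Julian Day Number of the source date = 2203332.
Converting JDN 2203332 to the Hebrew calendar gives 16 Sivan 5080 AM.

16 Sivan 5080 AM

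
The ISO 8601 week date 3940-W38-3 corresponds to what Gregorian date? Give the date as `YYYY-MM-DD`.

ISO week 1 of 3940 is the week containing the first Thursday of 3940.
Week 38, day 3 (Wednesday) lands on 3940-09-18.

3940-09-18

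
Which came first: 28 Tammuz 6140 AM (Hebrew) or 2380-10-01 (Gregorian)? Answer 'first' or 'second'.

first

The two dates have Julian Day Numbers 2590551 and 2590611 respectively.
Since 2590551 < 2590611, the first date comes first.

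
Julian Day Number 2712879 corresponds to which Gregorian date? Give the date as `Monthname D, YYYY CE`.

JDN 2451545 is 1 Jan 2000; 2712879 is +261334 days from there.

July 6, 2715 CE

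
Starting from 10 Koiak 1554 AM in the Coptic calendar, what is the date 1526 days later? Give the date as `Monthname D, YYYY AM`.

Meshir 15, 1558 AM

Counting 1526 days forward from JDN 2392362 reaches JDN 2393888, which is Meshir 15, 1558 AM.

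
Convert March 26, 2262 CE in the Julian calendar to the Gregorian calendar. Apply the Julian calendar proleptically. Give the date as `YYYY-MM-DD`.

For dates in this range the Gregorian date is 15 days ahead of the Julian.
26 March 2262 Julian + 15 days → 10 April 2262 Gregorian.

2262-04-10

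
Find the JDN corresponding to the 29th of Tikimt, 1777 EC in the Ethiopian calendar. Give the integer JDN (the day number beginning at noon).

2372963

In the Gregorian calendar the same day is 6 November 1784.
JDN 2299161 is 15 October 1582 CE (Gregorian); the target day is +73802 days from there, so JDN = 2372963.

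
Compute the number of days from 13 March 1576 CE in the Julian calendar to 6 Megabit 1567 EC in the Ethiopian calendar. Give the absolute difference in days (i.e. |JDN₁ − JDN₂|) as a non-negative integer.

JDN of the first date = 2296764.
JDN of the second date = 2296387.
|2296387 − 2296764| = 377.

377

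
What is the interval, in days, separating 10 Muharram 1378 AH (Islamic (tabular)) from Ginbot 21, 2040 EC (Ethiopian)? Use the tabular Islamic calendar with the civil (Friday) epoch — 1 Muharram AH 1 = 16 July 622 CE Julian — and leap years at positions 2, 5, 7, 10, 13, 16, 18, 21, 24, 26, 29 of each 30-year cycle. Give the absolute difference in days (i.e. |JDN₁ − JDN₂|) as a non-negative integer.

First date → JDN 2436412; second date → JDN 2469226.
The interval is |2436412 − 2469226| = 32814 days.

32814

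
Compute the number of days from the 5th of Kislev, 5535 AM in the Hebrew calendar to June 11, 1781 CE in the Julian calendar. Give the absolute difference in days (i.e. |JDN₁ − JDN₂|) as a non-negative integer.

JDN of the first date = 2369312.
JDN of the second date = 2371730.
|2371730 − 2369312| = 2418.

2418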